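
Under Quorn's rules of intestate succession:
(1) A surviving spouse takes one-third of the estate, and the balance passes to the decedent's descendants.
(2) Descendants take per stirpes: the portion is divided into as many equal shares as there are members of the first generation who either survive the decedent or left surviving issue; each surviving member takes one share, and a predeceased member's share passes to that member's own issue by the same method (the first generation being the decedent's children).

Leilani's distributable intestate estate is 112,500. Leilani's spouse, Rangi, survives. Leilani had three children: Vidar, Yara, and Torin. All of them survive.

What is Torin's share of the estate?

Torin receives 25,000.

Rangi takes one-third of 112,500 = 37,500. The remaining 75,000 passes to the descendants.
The descendants' portion (75,000) is divided into 3 shares of 25,000: Vidar, Yara, and Torin each take 25,000.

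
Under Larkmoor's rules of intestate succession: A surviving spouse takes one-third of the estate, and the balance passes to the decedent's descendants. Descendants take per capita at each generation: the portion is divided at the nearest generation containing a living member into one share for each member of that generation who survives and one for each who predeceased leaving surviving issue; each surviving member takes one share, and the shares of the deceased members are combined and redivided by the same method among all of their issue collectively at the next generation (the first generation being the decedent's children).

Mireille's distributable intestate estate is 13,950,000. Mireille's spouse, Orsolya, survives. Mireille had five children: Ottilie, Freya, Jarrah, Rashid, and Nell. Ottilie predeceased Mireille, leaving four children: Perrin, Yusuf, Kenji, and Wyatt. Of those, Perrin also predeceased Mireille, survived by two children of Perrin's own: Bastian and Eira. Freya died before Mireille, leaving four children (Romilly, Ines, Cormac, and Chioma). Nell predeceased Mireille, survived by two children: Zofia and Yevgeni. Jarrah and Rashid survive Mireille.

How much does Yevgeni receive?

Yevgeni receives 558,000.

Orsolya takes one-third of 13,950,000 = 4,650,000. The remaining 9,300,000 passes to the descendants.
The descendants' portion (9,300,000) is divided at the children's generation into 5 shares of 1,860,000. Jarrah and Rashid each take 1,860,000. The 3 shares of the deceased (Ottilie, Freya, and Nell) are combined into a pool of 5,580,000.
That pool (5,580,000) is divided at the grandchildren's generation into 10 shares of 558,000. Yusuf, Kenji, Wyatt, Romilly, Ines, Cormac, Chioma, Zofia, and Yevgeni each take 558,000. The remaining share for the deceased Perrin (558,000) is carried to the next generation.
That pool (558,000) is divided at the great-grandchildren's generation equally among Bastian and Eira: 279,000 each.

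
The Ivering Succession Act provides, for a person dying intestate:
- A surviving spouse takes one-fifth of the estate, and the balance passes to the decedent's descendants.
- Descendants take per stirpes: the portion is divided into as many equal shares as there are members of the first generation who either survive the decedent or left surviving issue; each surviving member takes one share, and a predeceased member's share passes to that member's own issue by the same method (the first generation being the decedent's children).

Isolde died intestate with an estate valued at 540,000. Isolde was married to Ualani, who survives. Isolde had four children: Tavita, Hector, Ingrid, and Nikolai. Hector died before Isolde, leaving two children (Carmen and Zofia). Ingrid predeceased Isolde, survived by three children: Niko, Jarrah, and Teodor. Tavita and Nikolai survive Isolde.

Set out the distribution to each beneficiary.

Ualani takes one-fifth of 540,000 = 108,000. The remaining 432,000 passes to the descendants.
The descendants' portion (432,000) is divided into 4 shares of 108,000: Tavita and Nikolai each take 108,000; Hector's 108,000 share passes to Hector's issue; Ingrid's 108,000 share passes to Ingrid's issue.
Hector's share (108,000) is divided into 2 shares of 54,000: Carmen and Zofia each take 54,000.
Ingrid's share (108,000) is divided into 3 shares of 36,000: Niko, Jarrah, and Teodor each take 36,000.

Ualani: 108,000; Tavita: 108,000; Carmen: 54,000; Zofia: 54,000; Niko: 36,000; Jarrah: 36,000; Teodor: 36,000; Nikolai: 108,000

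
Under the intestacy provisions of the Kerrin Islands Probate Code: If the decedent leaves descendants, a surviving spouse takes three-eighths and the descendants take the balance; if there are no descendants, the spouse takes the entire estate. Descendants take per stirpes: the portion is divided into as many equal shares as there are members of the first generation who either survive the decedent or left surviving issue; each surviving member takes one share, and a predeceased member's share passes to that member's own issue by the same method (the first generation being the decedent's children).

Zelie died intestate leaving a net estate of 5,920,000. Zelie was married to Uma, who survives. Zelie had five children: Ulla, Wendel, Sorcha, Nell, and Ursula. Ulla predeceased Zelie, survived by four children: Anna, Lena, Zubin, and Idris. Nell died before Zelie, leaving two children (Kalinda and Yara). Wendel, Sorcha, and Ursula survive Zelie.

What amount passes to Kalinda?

Kalinda receives 370,000.

Uma takes three-eighths of 5,920,000 = 2,220,000. The remaining 3,700,000 passes to the descendants.
The descendants' portion (3,700,000) is divided into 5 shares of 740,000: Wendel, Sorcha, and Ursula each take 740,000; Ulla's 740,000 share passes to Ulla's issue; Nell's 740,000 share passes to Nell's issue.
Ulla's share (740,000) is divided into 4 shares of 185,000: Anna, Lena, Zubin, and Idris each take 185,000.
Nell's share (740,000) is divided into 2 shares of 370,000: Kalinda and Yara each take 370,000.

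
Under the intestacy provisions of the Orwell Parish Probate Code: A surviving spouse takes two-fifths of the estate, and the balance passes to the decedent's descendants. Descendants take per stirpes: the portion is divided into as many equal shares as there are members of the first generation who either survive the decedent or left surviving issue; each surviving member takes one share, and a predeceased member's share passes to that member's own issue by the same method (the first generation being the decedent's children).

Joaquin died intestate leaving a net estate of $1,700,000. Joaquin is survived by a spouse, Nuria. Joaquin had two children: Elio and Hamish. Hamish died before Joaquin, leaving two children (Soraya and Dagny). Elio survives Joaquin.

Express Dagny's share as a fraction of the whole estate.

Dagny receives 3/20 of the estate.

Nuria takes two-fifths of $1,700,000 = $680,000. The remaining $1,020,000 passes to the descendants.
The descendants' portion ($1,020,000) is divided into 2 shares of $510,000: Elio takes $510,000; Hamish's $510,000 share passes to Hamish's issue.
Hamish's share ($510,000) is divided into 2 shares of $255,000: Soraya and Dagny each take $255,000.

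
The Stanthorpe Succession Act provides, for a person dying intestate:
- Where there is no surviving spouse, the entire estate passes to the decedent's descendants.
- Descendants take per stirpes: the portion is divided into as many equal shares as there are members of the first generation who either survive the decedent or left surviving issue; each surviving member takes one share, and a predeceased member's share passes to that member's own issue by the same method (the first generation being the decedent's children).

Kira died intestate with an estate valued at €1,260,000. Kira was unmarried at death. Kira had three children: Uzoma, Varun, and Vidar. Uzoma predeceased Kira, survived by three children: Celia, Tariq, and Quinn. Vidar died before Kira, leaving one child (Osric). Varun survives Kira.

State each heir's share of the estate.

Celia: €140,000; Tariq: €140,000; Quinn: €140,000; Varun: €420,000; Osric: €420,000

The entire €1,260,000 passes to the descendants.
That amount (€1,260,000) is divided into 3 shares of €420,000: Varun takes €420,000; Uzoma's €420,000 share passes to Uzoma's issue; Vidar's €420,000 share passes to Vidar's issue.
Uzoma's share (€420,000) is divided into 3 shares of €140,000: Celia, Tariq, and Quinn each take €140,000.
Vidar's share (€420,000) passes entirely to Osric.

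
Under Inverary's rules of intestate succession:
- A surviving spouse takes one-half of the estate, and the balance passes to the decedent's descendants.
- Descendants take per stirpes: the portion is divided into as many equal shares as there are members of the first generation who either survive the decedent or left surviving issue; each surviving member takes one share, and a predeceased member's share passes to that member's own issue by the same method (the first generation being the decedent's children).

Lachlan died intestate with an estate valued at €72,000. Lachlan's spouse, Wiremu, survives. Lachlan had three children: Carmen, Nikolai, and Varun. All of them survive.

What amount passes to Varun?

Varun receives €12,000.

Wiremu takes one-half of €72,000 = €36,000. The remaining €36,000 passes to the descendants.
The descendants' portion (€36,000) is divided into 3 shares of €12,000: Carmen, Nikolai, and Varun each take €12,000.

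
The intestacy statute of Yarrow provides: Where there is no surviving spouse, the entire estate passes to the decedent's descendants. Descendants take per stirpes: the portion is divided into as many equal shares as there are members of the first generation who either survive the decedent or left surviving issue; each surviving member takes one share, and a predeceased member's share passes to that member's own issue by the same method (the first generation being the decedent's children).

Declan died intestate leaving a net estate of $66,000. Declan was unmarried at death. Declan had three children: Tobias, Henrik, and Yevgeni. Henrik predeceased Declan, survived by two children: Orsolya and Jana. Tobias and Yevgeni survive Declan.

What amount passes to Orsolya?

Orsolya receives $11,000.

The entire $66,000 passes to the descendants.
That amount ($66,000) is divided into 3 shares of $22,000: Tobias and Yevgeni each take $22,000; Henrik's $22,000 share passes to Henrik's issue.
Henrik's share ($22,000) is divided into 2 shares of $11,000: Orsolya and Jana each take $11,000.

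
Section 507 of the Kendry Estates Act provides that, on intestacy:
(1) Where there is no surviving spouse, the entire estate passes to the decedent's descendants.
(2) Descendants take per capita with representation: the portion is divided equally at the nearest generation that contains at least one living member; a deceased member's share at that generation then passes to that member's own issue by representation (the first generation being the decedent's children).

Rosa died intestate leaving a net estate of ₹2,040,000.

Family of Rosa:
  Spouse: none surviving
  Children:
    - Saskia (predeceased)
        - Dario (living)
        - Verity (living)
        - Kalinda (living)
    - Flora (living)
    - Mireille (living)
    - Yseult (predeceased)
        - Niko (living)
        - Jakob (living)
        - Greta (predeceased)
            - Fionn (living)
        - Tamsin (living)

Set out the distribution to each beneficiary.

The entire ₹2,040,000 passes to the descendants.
That amount (₹2,040,000) is divided into 4 shares of ₹510,000: Flora and Mireille each take ₹510,000; Saskia's ₹510,000 share passes to Saskia's issue; Yseult's ₹510,000 share passes to Yseult's issue.
Saskia's share (₹510,000) is divided into 3 shares of ₹170,000: Dario, Verity, and Kalinda each take ₹170,000.
Yseult's share (₹510,000) is divided into 4 shares of ₹127,500: Niko, Jakob, and Tamsin each take ₹127,500; Greta's ₹127,500 share passes to Greta's issue.
Greta's share (₹127,500) passes entirely to Fionn.

Dario: ₹170,000; Verity: ₹170,000; Kalinda: ₹170,000; Flora: ₹510,000; Mireille: ₹510,000; Niko: ₹127,500; Jakob: ₹127,500; Fionn: ₹127,500; Tamsin: ₹127,500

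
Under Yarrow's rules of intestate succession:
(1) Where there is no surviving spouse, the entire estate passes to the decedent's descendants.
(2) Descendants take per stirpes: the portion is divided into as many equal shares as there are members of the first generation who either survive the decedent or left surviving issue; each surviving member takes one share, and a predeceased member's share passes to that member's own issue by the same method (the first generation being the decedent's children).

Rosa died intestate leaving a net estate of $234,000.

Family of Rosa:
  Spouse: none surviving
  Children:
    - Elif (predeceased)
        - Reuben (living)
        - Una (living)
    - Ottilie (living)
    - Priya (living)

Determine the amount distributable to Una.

The entire $234,000 passes to the descendants.
That amount ($234,000) is divided into 3 shares of $78,000: Ottilie and Priya each take $78,000; Elif's $78,000 share passes to Elif's issue.
Elif's share ($78,000) is divided into 2 shares of $39,000: Reuben and Una each take $39,000.

Una receives $39,000.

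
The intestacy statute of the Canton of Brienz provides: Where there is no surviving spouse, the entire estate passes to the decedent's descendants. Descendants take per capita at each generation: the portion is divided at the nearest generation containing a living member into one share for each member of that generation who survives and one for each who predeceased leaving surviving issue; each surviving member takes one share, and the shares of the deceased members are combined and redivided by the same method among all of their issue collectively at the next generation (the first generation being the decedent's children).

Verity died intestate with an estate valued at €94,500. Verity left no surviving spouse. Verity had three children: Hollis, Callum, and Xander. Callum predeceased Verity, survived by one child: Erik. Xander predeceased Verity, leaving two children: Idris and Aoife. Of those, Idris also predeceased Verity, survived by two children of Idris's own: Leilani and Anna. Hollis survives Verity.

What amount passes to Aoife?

Aoife receives €21,000.

The entire €94,500 passes to the descendants.
That amount (€94,500) is divided at the children's generation into 3 shares of €31,500. Hollis takes €31,500. The 2 shares of the deceased (Callum and Xander) are combined into a pool of €63,000.
That pool (€63,000) is divided at the grandchildren's generation into 3 shares of €21,000. Erik and Aoife each take €21,000. The remaining share for the deceased Idris (€21,000) is carried to the next generation.
That pool (€21,000) is divided at the great-grandchildren's generation equally among Leilani and Anna: €10,500 each.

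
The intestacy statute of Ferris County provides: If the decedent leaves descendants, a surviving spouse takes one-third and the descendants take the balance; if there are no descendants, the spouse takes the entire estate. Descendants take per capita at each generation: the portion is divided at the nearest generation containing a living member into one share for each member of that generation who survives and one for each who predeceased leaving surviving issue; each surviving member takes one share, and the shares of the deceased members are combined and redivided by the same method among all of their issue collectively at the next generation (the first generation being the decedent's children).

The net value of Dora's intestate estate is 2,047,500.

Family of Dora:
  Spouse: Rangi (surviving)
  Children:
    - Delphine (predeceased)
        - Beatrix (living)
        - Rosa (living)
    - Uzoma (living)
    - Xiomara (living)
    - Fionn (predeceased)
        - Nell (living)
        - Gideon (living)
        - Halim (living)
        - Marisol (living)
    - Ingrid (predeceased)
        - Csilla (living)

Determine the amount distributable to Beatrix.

Beatrix receives 117,000.

Rangi takes one-third of 2,047,500 = 682,500. The remaining 1,365,000 passes to the descendants.
The descendants' portion (1,365,000) is divided at the children's generation into 5 shares of 273,000. Uzoma and Xiomara each take 273,000. The 3 shares of the deceased (Delphine, Fionn, and Ingrid) are combined into a pool of 819,000.
That pool (819,000) is divided at the grandchildren's generation equally among Beatrix, Rosa, Nell, Gideon, Halim, Marisol, and Csilla: 117,000 each.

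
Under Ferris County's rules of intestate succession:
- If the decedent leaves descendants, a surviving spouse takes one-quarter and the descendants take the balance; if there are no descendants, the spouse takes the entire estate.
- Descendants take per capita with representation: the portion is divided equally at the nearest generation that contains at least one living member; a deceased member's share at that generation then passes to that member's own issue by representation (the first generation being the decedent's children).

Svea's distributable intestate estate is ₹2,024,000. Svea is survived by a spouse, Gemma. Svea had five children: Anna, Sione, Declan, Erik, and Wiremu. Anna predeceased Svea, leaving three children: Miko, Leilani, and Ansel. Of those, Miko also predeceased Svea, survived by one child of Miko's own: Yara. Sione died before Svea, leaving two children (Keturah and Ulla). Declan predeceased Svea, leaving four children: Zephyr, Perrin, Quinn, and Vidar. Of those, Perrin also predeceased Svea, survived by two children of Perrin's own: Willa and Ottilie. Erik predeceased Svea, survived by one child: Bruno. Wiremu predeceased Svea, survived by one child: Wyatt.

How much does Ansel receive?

Ansel receives ₹138,000.

Gemma takes one-quarter of ₹2,024,000 = ₹506,000. The remaining ₹1,518,000 passes to the descendants.
No child survives, so the initial division is made at the grandchildren's generation.
The descendants' portion (₹1,518,000) is divided into 11 shares of ₹138,000: Leilani, Ansel, Keturah, Ulla, Zephyr, Quinn, Vidar, Bruno, and Wyatt each take ₹138,000; Miko's ₹138,000 share passes to Miko's issue; Perrin's ₹138,000 share passes to Perrin's issue.
Miko's share (₹138,000) passes entirely to Yara.
Perrin's share (₹138,000) is divided into 2 shares of ₹69,000: Willa and Ottilie each take ₹69,000.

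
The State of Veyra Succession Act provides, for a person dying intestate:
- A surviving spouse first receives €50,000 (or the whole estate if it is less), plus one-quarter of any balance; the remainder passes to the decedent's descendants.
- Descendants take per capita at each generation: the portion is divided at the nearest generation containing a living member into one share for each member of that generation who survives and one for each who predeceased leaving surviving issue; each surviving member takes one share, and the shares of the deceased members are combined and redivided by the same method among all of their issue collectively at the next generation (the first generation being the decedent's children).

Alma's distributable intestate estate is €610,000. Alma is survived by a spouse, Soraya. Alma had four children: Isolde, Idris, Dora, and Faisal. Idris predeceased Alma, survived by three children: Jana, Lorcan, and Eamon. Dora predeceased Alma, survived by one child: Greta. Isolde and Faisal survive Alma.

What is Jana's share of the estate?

Jana receives €52,500.

Soraya first takes €50,000, leaving a balance of €560,000. Soraya then takes one-quarter of the balance (€140,000), for a total of €190,000. The remaining €420,000 passes to the descendants.
The descendants' portion (€420,000) is divided at the children's generation into 4 shares of €105,000. Isolde and Faisal each take €105,000. The 2 shares of the deceased (Idris and Dora) are combined into a pool of €210,000.
That pool (€210,000) is divided at the grandchildren's generation equally among Jana, Lorcan, Eamon, and Greta: €52,500 each.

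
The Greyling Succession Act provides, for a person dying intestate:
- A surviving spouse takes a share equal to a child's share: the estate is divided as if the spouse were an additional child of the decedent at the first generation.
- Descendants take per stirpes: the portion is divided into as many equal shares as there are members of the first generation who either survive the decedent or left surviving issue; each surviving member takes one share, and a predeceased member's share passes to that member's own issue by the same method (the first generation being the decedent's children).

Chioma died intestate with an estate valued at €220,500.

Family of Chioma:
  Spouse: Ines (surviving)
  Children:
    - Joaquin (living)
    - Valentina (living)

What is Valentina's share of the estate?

The spouse counts as an additional share at the children's level, so there are 3 primary shares of €73,500. Ines takes one such share (€73,500).
The children's combined portion (€147,000) is divided into 2 shares of €73,500: Joaquin and Valentina each take €73,500.

Valentina receives €73,500.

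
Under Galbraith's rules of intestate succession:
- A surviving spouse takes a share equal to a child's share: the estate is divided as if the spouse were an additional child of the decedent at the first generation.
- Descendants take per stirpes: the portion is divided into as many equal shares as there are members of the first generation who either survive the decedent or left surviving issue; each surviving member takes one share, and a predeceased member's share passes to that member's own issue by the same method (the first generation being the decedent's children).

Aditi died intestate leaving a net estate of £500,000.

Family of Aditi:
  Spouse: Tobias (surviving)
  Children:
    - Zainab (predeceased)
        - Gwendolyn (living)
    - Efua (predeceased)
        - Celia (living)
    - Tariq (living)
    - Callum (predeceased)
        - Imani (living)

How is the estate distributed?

Tobias: £100,000; Gwendolyn: £100,000; Celia: £100,000; Tariq: £100,000; Imani: £100,000

The spouse counts as an additional share at the children's level, so there are 5 primary shares of £100,000. Tobias takes one such share (£100,000).
The children's combined portion (£400,000) is divided into 4 shares of £100,000: Tariq takes £100,000; Zainab's £100,000 share passes to Zainab's issue; Efua's £100,000 share passes to Efua's issue; Callum's £100,000 share passes to Callum's issue.
Zainab's share (£100,000) passes entirely to Gwendolyn.
Efua's share (£100,000) passes entirely to Celia.
Callum's share (£100,000) passes entirely to Imani.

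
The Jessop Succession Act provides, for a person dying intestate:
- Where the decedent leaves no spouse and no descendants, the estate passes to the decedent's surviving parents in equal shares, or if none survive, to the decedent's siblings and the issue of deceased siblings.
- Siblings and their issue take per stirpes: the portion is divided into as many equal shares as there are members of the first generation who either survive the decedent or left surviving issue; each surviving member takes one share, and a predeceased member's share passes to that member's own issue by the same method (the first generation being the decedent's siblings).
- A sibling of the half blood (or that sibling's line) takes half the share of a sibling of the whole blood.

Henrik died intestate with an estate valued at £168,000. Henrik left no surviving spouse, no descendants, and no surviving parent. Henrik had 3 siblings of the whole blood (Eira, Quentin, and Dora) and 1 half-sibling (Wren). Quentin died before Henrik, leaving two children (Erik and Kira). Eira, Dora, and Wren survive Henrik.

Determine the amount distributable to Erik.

Erik receives £24,000.

The entire £168,000 passes to the siblings and their issue.
Counting each half-blood sibling's line as half a unit, there are 7/2 units in £168,000, so one unit is £48,000. Whole-blood lines (Eira, Quentin, and Dora) take £48,000 each; half-blood lines (Wren) take £24,000 each.
Quentin's share (£48,000) is divided into 2 shares of £24,000: Erik and Kira each take £24,000.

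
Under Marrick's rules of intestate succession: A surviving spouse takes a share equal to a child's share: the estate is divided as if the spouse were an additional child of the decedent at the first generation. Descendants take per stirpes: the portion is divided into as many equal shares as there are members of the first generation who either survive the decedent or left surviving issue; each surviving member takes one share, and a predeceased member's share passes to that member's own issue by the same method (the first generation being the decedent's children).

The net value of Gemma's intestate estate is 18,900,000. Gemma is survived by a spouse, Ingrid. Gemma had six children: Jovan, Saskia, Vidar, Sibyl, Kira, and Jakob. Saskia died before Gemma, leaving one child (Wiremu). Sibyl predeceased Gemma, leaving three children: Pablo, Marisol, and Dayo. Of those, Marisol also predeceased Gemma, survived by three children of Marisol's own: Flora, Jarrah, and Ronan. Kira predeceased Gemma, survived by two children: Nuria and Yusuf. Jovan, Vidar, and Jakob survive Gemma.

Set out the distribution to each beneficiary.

Ingrid: 2,700,000; Jovan: 2,700,000; Wiremu: 2,700,000; Vidar: 2,700,000; Pablo: 900,000; Flora: 300,000; Jarrah: 300,000; Ronan: 300,000; Dayo: 900,000; Nuria: 1,350,000; Yusuf: 1,350,000; Jakob: 2,700,000

The spouse counts as an additional share at the children's level, so there are 7 primary shares of 2,700,000. Ingrid takes one such share (2,700,000).
The children's combined portion (16,200,000) is divided into 6 shares of 2,700,000: Jovan, Vidar, and Jakob each take 2,700,000; Saskia's 2,700,000 share passes to Saskia's issue; Sibyl's 2,700,000 share passes to Sibyl's issue; Kira's 2,700,000 share passes to Kira's issue.
Saskia's share (2,700,000) passes entirely to Wiremu.
Sibyl's share (2,700,000) is divided into 3 shares of 900,000: Pablo and Dayo each take 900,000; Marisol's 900,000 share passes to Marisol's issue.
Marisol's share (900,000) is divided into 3 shares of 300,000: Flora, Jarrah, and Ronan each take 300,000.
Kira's share (2,700,000) is divided into 2 shares of 1,350,000: Nuria and Yusuf each take 1,350,000.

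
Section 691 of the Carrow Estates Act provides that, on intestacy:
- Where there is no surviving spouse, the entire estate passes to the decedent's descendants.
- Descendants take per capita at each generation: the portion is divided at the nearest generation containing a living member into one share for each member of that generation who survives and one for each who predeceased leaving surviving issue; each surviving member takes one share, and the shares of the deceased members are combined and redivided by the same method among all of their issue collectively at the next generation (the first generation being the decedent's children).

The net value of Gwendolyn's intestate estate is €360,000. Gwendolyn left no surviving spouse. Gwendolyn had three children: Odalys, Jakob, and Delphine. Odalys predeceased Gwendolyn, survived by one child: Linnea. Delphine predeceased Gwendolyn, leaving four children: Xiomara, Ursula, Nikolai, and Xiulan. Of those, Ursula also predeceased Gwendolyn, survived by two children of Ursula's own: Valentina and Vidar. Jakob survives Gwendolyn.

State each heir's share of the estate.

Linnea: €48,000; Jakob: €120,000; Xiomara: €48,000; Valentina: €24,000; Vidar: €24,000; Nikolai: €48,000; Xiulan: €48,000

The entire €360,000 passes to the descendants.
That amount (€360,000) is divided at the children's generation into 3 shares of €120,000. Jakob takes €120,000. The 2 shares of the deceased (Odalys and Delphine) are combined into a pool of €240,000.
That pool (€240,000) is divided at the grandchildren's generation into 5 shares of €48,000. Linnea, Xiomara, Nikolai, and Xiulan each take €48,000. The remaining share for the deceased Ursula (€48,000) is carried to the next generation.
That pool (€48,000) is divided at the great-grandchildren's generation equally among Valentina and Vidar: €24,000 each.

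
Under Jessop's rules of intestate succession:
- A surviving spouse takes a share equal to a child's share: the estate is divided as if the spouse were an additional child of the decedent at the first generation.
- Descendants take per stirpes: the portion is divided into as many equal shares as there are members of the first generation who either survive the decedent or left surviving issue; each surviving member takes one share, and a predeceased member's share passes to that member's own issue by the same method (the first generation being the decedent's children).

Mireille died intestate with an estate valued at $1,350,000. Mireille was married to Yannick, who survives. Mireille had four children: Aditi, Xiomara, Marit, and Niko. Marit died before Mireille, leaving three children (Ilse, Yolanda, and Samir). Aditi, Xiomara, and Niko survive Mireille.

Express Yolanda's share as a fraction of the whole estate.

The spouse counts as an additional share at the children's level, so there are 5 primary shares of $270,000. Yannick takes one such share ($270,000).
The children's combined portion ($1,080,000) is divided into 4 shares of $270,000: Aditi, Xiomara, and Niko each take $270,000; Marit's $270,000 share passes to Marit's issue.
Marit's share ($270,000) is divided into 3 shares of $90,000: Ilse, Yolanda, and Samir each take $90,000.

Yolanda receives 1/15 of the estate.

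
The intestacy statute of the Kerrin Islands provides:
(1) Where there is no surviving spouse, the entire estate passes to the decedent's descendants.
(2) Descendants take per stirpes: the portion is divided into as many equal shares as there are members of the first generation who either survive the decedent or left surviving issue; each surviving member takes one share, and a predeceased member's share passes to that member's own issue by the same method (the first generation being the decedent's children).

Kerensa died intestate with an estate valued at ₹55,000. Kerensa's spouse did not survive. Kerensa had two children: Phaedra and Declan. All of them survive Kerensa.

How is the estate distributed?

Phaedra: ₹27,500; Declan: ₹27,500

The entire ₹55,000 passes to the descendants.
That amount (₹55,000) is divided into 2 shares of ₹27,500: Phaedra and Declan each take ₹27,500.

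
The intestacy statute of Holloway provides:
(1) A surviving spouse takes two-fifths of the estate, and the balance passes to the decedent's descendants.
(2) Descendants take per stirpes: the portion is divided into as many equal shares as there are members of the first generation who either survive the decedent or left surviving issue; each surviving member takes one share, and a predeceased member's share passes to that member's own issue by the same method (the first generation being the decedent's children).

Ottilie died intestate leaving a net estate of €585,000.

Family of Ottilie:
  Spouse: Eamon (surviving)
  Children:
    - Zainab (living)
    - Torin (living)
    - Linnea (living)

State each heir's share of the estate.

Eamon: €234,000; Zainab: €117,000; Torin: €117,000; Linnea: €117,000

Eamon takes two-fifths of €585,000 = €234,000. The remaining €351,000 passes to the descendants.
The descendants' portion (€351,000) is divided into 3 shares of €117,000: Zainab, Torin, and Linnea each take €117,000.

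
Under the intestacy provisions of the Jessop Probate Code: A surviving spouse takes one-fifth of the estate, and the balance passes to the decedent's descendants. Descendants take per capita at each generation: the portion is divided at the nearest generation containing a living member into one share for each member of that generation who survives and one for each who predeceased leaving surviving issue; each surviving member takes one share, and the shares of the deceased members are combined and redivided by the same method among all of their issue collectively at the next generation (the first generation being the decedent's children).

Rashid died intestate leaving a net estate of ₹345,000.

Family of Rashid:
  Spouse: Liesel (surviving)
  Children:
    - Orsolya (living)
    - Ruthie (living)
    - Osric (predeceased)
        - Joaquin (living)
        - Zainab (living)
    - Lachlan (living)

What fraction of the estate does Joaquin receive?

Liesel takes one-fifth of ₹345,000 = ₹69,000. The remaining ₹276,000 passes to the descendants.
The descendants' portion (₹276,000) is divided at the children's generation into 4 shares of ₹69,000. Orsolya, Ruthie, and Lachlan each take ₹69,000. The remaining share for the deceased Osric (₹69,000) is carried to the next generation.
That pool (₹69,000) is divided at the grandchildren's generation equally among Joaquin and Zainab: ₹34,500 each.

Joaquin receives 1/10 of the estate.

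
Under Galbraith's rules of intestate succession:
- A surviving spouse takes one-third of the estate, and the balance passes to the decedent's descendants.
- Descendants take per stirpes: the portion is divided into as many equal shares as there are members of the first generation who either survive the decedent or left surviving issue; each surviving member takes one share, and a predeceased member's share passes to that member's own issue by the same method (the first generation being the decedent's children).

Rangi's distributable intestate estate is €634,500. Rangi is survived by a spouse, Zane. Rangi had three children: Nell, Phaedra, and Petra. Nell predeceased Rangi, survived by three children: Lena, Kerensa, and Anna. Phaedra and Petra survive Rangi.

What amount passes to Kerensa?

Kerensa receives €47,000.

Zane takes one-third of €634,500 = €211,500. The remaining €423,000 passes to the descendants.
The descendants' portion (€423,000) is divided into 3 shares of €141,000: Phaedra and Petra each take €141,000; Nell's €141,000 share passes to Nell's issue.
Nell's share (€141,000) is divided into 3 shares of €47,000: Lena, Kerensa, and Anna each take €47,000.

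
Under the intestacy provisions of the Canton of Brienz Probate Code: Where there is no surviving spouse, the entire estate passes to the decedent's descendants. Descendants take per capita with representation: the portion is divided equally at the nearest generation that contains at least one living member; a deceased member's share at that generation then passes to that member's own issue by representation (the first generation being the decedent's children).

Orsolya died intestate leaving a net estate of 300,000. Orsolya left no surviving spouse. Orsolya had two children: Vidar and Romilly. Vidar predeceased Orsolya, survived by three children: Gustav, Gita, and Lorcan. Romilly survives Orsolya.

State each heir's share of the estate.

The entire 300,000 passes to the descendants.
That amount (300,000) is divided into 2 shares of 150,000: Romilly takes 150,000; Vidar's 150,000 share passes to Vidar's issue.
Vidar's share (150,000) is divided into 3 shares of 50,000: Gustav, Gita, and Lorcan each take 50,000.

Gustav: 50,000; Gita: 50,000; Lorcan: 50,000; Romilly: 150,000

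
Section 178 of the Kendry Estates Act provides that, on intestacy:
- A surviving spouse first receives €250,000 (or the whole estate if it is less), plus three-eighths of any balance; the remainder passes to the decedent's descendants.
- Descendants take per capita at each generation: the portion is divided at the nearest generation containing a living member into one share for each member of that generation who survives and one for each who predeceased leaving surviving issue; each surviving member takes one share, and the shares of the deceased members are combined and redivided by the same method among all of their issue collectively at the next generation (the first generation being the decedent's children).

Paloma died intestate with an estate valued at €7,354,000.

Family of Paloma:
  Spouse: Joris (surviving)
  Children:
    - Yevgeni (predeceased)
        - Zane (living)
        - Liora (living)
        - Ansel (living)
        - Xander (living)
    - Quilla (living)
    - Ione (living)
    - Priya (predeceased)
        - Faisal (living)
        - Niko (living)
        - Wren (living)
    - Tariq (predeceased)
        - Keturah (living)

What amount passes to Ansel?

Ansel receives €333,000.

Joris first takes €250,000, leaving a balance of €7,104,000. Joris then takes three-eighths of the balance (€2,664,000), for a total of €2,914,000. The remaining €4,440,000 passes to the descendants.
The descendants' portion (€4,440,000) is divided at the children's generation into 5 shares of €888,000. Quilla and Ione each take €888,000. The 3 shares of the deceased (Yevgeni, Priya, and Tariq) are combined into a pool of €2,664,000.
That pool (€2,664,000) is divided at the grandchildren's generation equally among Zane, Liora, Ansel, Xander, Faisal, Niko, Wren, and Keturah: €333,000 each.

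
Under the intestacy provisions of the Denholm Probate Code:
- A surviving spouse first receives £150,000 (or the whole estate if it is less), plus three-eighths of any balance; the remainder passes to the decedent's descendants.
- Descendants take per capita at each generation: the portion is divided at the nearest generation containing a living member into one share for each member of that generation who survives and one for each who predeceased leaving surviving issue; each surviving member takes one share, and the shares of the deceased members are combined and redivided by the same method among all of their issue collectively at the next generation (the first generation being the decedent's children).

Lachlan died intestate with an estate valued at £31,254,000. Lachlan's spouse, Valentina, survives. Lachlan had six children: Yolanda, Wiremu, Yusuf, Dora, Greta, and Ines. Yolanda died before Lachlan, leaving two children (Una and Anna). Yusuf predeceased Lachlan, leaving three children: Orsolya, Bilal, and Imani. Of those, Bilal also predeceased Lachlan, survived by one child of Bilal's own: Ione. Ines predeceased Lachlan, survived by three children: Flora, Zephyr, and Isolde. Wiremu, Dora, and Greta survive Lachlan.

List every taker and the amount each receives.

Valentina first takes £150,000, leaving a balance of £31,104,000. Valentina then takes three-eighths of the balance (£11,664,000), for a total of £11,814,000. The remaining £19,440,000 passes to the descendants.
The descendants' portion (£19,440,000) is divided at the children's generation into 6 shares of £3,240,000. Wiremu, Dora, and Greta each take £3,240,000. The 3 shares of the deceased (Yolanda, Yusuf, and Ines) are combined into a pool of £9,720,000.
That pool (£9,720,000) is divided at the grandchildren's generation into 8 shares of £1,215,000. Una, Anna, Orsolya, Imani, Flora, Zephyr, and Isolde each take £1,215,000. The remaining share for the deceased Bilal (£1,215,000) is carried to the next generation.
That pool (£1,215,000) passes entirely to Ione, the sole taker at the great-grandchildren's generation.

Valentina: £11,814,000; Una: £1,215,000; Anna: £1,215,000; Wiremu: £3,240,000; Orsolya: £1,215,000; Ione: £1,215,000; Imani: £1,215,000; Dora: £3,240,000; Greta: £3,240,000; Flora: £1,215,000; Zephyr: £1,215,000; Isolde: £1,215,000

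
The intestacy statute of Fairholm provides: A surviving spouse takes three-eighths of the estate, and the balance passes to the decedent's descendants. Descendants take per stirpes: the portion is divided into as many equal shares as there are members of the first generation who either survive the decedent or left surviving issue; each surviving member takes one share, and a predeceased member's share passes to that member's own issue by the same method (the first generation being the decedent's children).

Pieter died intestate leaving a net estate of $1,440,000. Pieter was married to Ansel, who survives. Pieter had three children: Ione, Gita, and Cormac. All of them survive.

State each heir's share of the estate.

Ansel takes three-eighths of $1,440,000 = $540,000. The remaining $900,000 passes to the descendants.
The descendants' portion ($900,000) is divided into 3 shares of $300,000: Ione, Gita, and Cormac each take $300,000.

Ansel: $540,000; Ione: $300,000; Gita: $300,000; Cormac: $300,000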